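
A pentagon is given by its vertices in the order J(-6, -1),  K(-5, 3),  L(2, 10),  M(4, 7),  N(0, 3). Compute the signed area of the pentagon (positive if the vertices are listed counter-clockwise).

Apply Gauss's area formula: 2A = Σ (x_i·y_{i+1} − x_{i+1}·y_i), indices taken mod 5.
Σ = (-23) + (-56) + (-26) + (12) + (18) = -75
Signed area = Σ/2 = -37.5 (negative ⇒ clockwise traversal).

-37.5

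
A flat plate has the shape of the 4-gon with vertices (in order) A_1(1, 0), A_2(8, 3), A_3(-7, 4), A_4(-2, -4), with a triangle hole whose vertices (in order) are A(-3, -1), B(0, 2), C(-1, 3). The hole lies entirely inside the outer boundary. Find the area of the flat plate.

45

Outer boundary:
Apply the shoelace (surveyor's) formula: 2A = Σ (x_i·y_{i+1} − x_{i+1}·y_i), indices taken mod 4.
Σ = (3) + (53) + (36) + (4) = 96
Area = |Σ|/2 = 48.
Hole:
Apply the shoelace (surveyor's) formula: 2A = Σ (x_i·y_{i+1} − x_{i+1}·y_i), indices taken mod 3.
Σ = (-6) + (2) + (10) = 6
Area = |Σ|/2 = 3.
Net area = 48 − 3 = 45.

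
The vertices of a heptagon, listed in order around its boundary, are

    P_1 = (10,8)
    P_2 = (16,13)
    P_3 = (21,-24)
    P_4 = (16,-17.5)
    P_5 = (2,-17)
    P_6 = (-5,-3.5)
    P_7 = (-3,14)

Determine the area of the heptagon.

Σ = (2) + (-657) + (16.5) + (-237) + (-92) + (-80.5) + (-164) = -1212
Area = |Σ|/2 = 606.

606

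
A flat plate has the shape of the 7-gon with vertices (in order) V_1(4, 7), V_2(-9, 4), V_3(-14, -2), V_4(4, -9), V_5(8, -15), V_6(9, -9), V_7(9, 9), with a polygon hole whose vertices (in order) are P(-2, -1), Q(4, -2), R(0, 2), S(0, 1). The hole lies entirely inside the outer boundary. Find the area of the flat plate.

Outer boundary:
Apply the shoelace (surveyor's) formula: 2A = Σ (x_i·y_{i+1} − x_{i+1}·y_i), indices taken mod 7.
Cross-terms: 79, 74, 134, 12, 63, 162, 27  ⇒  Σ = 551
Area = |Σ|/2 = 275.5.
Hole:
P→Q: (-2)(-2) − (4)(-1) = 8
Q→R: (4)(2) − (0)(-2) = 8
R→S: (0)(1) − (0)(2) = 0
S→P: (0)(-1) − (-2)(1) = 2
Σ = 18
Area = |Σ|/2 = 9.
Net area = 275.5 − 9 = 266.5.

266.5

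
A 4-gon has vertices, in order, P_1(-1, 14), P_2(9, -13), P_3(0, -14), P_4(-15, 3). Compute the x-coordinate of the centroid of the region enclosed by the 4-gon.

-553/246

Apply Gauss's area formula. First the cross-terms c_i = x_i·y_{i+1} − x_{i+1}·y_i:
  -113, -126, -210, -207  ⇒  2A = -656, A = -328.
Then Σ (x_i + x_{i+1})·c_i = 4424, so x̄ = 4424 / (6·(-328)) = -553/246.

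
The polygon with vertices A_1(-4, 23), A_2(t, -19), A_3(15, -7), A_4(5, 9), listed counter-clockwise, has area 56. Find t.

19

The doubled signed area Σ (x_i y_{i+1} − x_{i+1} y_i) is linear in t.
With t=0 it equals 682; the coefficient of t is -30 (from the two edges through A_2).
So -30·t + 682 = 2·56 = 112 ⇒ t = 19.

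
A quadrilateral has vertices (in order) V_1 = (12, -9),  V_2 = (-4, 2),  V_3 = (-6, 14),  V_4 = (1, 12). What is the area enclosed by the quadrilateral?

147.5

V_1→V_2: (12)(2) − (-4)(-9) = -12
V_2→V_3: (-4)(14) − (-6)(2) = -44
V_3→V_4: (-6)(12) − (1)(14) = -86
V_4→V_1: (1)(-9) − (12)(12) = -153
Σ = -295
Area = |Σ|/2 = 147.5.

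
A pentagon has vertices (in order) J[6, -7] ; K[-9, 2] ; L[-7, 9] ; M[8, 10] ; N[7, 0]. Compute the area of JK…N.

189.5

Σ = (-51) + (-67) + (-142) + (-70) + (-49) = -379
Area = |Σ|/2 = 189.5.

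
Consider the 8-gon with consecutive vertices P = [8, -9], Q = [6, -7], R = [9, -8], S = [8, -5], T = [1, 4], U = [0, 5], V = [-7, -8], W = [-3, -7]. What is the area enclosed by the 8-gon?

Apply the shoelace (surveyor's) formula: 2A = Σ (x_i·y_{i+1} − x_{i+1}·y_i), indices taken mod 8.
P→Q: (8)(-7) − (6)(-9) = -2
Q→R: (6)(-8) − (9)(-7) = 15
R→S: (9)(-5) − (8)(-8) = 19
S→T: (8)(4) − (1)(-5) = 37
T→U: (1)(5) − (0)(4) = 5
U→V: (0)(-8) − (-7)(5) = 35
V→W: (-7)(-7) − (-3)(-8) = 25
W→P: (-3)(-9) − (8)(-7) = 83
Σ = 217
Area = |Σ|/2 = 108.5.

108.5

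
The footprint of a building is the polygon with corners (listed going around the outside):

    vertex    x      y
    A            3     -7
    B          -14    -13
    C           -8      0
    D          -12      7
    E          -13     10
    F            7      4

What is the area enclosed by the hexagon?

254.5

Apply the shoelace formula: 2A = Σ (x_i·y_{i+1} − x_{i+1}·y_i), indices taken mod 6.
A→B: (3)(-13) − (-14)(-7) = -137
B→C: (-14)(0) − (-8)(-13) = -104
C→D: (-8)(7) − (-12)(0) = -56
D→E: (-12)(10) − (-13)(7) = -29
E→F: (-13)(4) − (7)(10) = -122
F→A: (7)(-7) − (3)(4) = -61
Σ = -509
Area = |Σ|/2 = 254.5.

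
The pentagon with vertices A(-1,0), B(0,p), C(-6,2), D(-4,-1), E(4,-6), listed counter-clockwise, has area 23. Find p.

2

The doubled signed area Σ (x_i y_{i+1} − x_{i+1} y_i) is linear in p.
With p=0 it equals 36; the coefficient of p is 5 (from the two edges through B).
So 5·p + 36 = 2·23 = 46 ⇒ p = 2.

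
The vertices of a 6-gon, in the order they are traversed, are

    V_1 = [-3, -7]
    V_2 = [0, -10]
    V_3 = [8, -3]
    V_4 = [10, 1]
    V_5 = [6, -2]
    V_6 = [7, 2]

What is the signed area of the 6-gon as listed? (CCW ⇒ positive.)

52.5

Σ = (30) + (80) + (38) + (-26) + (26) + (-43) = 105
Signed area = Σ/2 = 52.5 (positive ⇒ counter-clockwise traversal).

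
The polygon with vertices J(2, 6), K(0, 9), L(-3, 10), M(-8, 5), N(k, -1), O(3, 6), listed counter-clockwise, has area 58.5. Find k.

-10

The doubled signed area Σ (x_i y_{i+1} − x_{i+1} y_i) is linear in k.
With k=0 it equals 127; the coefficient of k is 1 (from the two edges through N).
So 1·k + 127 = 2·58.5 = 117 ⇒ k = -10.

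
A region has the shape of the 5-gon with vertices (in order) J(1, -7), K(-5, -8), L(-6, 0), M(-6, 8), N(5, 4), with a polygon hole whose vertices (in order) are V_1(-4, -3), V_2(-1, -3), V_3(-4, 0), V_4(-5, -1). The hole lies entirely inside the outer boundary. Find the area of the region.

115

Outer boundary:
Cross-terms: -43, -48, -48, -64, -39  ⇒  Σ = -242
Area = |Σ|/2 = 121.
Hole:
Σ = (9) + (-12) + (4) + (11) = 12
Area = |Σ|/2 = 6.
Net area = 121 − 6 = 115.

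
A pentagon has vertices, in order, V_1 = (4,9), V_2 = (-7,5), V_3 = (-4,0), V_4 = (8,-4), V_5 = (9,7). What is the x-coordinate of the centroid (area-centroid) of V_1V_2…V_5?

Apply the shoelace (surveyor's) formula. First the cross-terms c_i = x_i·y_{i+1} − x_{i+1}·y_i:
  83, 20, 16, 92, 53  ⇒  2A = 264, A = 132.
Then Σ (x_i + x_{i+1})·c_i = 1848, so x̄ = 1848 / (6·132) = 7/3.

7/3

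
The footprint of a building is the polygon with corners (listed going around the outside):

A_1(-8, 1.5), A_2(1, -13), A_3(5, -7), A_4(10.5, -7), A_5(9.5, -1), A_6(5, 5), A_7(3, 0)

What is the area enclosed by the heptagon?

148.5

Apply the shoelace (surveyor's) formula: 2A = Σ (x_i·y_{i+1} − x_{i+1}·y_i), indices taken mod 7.
Σ = (102.5) + (58) + (38.5) + (56) + (52.5) + (-15) + (4.5) = 297
Area = |Σ|/2 = 148.5.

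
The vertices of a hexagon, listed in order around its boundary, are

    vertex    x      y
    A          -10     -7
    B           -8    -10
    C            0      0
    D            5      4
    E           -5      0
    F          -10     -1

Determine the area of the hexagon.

Σ = (44) + (0) + (0) + (20) + (5) + (60) = 129
Area = |Σ|/2 = 64.5.

64.5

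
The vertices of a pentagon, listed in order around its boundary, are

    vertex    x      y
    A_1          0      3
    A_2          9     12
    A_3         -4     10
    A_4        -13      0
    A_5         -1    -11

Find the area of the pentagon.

190.5

Apply the shoelace formula: 2A = Σ (x_i·y_{i+1} − x_{i+1}·y_i), indices taken mod 5.
Σ = (-27) + (138) + (130) + (143) + (-3) = 381
Area = |Σ|/2 = 190.5.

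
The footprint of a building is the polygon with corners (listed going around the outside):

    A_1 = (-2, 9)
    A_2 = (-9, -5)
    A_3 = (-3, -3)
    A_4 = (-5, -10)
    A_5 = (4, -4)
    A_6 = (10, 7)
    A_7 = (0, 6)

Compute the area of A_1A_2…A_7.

159

Apply the shoelace (surveyor's) formula: 2A = Σ (x_i·y_{i+1} − x_{i+1}·y_i), indices taken mod 7.
Σ = (91) + (12) + (15) + (60) + (68) + (60) + (12) = 318
Area = |Σ|/2 = 159.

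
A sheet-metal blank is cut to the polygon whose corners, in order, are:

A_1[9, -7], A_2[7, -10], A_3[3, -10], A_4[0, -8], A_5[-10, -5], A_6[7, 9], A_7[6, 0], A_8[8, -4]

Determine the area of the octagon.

169

Apply Gauss's area formula: 2A = Σ (x_i·y_{i+1} − x_{i+1}·y_i), indices taken mod 8.
Cross-terms: -41, -40, -24, -80, -55, -54, -24, -20  ⇒  Σ = -338
Area = |Σ|/2 = 169.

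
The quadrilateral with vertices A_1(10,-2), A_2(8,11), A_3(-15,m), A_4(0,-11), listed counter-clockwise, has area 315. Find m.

Write out the shoelace sum; only the two edges meeting at A_3 involve m:
2·Area = [(8·m − (-15)·11) + ((-15)·(-11) − 0·m)] + 236
       = 8·m + 566 = 630
⇒ m = 8.

8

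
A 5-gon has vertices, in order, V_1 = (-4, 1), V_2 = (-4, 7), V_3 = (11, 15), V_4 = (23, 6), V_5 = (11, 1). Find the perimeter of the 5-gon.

|V_1V_2| = √((0)² + (6)²) = √36 = 6
|V_2V_3| = √((15)² + (8)²) = √289 = 17
|V_3V_4| = √((12)² + (-9)²) = √225 = 15
|V_4V_5| = √((-12)² + (-5)²) = √169 = 13
|V_5V_1| = √((-15)² + (0)²) = √225 = 15
Perimeter = 6 + 17 + 15 + 13 + 15 = 66.

66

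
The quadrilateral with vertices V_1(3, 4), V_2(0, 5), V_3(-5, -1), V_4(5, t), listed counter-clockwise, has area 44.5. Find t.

-3

Write out the shoelace sum; only the two edges meeting at V_4 involve t:
2·Area = [((-5)·t − 5·(-1)) + (5·4 − 3·t)] + 40
       = -8·t + 65 = 89
⇒ t = -3.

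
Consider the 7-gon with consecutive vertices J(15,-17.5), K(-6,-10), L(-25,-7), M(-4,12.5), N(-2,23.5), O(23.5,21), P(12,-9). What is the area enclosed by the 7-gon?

Cross-terms: -255, -208, -340.5, -69, -594.25, -463.5, -75  ⇒  Σ = -2005.25
Area = |Σ|/2 = 1002.625.

1002.625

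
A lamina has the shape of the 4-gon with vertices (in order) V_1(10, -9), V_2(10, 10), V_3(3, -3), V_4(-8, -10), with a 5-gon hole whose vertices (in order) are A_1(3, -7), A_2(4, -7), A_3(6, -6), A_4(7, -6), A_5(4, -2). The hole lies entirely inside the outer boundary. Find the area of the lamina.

114.5

Outer boundary:
V_1→V_2: (10)(10) − (10)(-9) = 190
V_2→V_3: (10)(-3) − (3)(10) = -60
V_3→V_4: (3)(-10) − (-8)(-3) = -54
V_4→V_1: (-8)(-9) − (10)(-10) = 172
Σ = 248
Area = |Σ|/2 = 124.
Hole:
Σ = (7) + (18) + (6) + (10) + (-22) = 19
Area = |Σ|/2 = 9.5.
Net area = 124 − 9.5 = 114.5.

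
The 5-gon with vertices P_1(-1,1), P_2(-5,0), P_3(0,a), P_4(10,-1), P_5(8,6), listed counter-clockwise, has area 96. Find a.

The doubled signed area Σ (x_i y_{i+1} − x_{i+1} y_i) is linear in a.
With a=0 it equals 87; the coefficient of a is -15 (from the two edges through P_3).
So -15·a + 87 = 2·96 = 192 ⇒ a = -7.

-7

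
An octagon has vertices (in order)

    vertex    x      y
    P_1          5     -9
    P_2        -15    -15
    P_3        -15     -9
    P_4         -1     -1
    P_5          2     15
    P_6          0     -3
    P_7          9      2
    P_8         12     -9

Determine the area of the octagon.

227

Apply Gauss's area formula: 2A = Σ (x_i·y_{i+1} − x_{i+1}·y_i), indices taken mod 8.
Σ = (-210) + (-90) + (6) + (-13) + (-6) + (27) + (-105) + (-63) = -454
Area = |Σ|/2 = 227.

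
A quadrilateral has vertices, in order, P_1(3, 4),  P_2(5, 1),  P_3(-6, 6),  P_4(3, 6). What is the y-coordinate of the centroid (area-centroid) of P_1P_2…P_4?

541/123

Apply the shoelace (surveyor's) formula. First the cross-terms c_i = x_i·y_{i+1} − x_{i+1}·y_i:
  -17, 36, -54, -6  ⇒  2A = -41, A = -20.5.
Then Σ (y_i + y_{i+1})·c_i = -541, so ȳ = -541 / (6·(-20.5)) = 541/123.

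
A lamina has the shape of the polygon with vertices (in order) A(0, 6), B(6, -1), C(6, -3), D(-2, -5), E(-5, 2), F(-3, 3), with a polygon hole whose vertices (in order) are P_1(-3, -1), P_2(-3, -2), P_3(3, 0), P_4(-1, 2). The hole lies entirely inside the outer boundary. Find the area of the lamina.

Outer boundary:
Apply Gauss's area formula: 2A = Σ (x_i·y_{i+1} − x_{i+1}·y_i), indices taken mod 6.
Cross-terms: -36, -12, -36, -29, -9, -18  ⇒  Σ = -140
Area = |Σ|/2 = 70.
Hole:
Apply the shoelace (surveyor's) formula: 2A = Σ (x_i·y_{i+1} − x_{i+1}·y_i), indices taken mod 4.
Cross-terms: 3, 6, 6, 7  ⇒  Σ = 22
Area = |Σ|/2 = 11.
Net area = 70 − 11 = 59.

59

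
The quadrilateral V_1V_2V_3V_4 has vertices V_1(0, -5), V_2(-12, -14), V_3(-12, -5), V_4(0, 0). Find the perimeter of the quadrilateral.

|V_1V_2| = √((-12)² + (-9)²) = √225 = 15
|V_2V_3| = √((0)² + (9)²) = √81 = 9
|V_3V_4| = √((12)² + (5)²) = √169 = 13
|V_4V_1| = √((0)² + (-5)²) = √25 = 5
Perimeter = 15 + 9 + 13 + 5 = 42.

42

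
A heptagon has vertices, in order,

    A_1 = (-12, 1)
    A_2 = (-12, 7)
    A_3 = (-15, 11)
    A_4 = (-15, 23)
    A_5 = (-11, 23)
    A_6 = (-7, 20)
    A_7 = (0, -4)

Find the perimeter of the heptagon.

|A_1A_2| = √((0)² + (6)²) = √36 = 6
|A_2A_3| = √((-3)² + (4)²) = √25 = 5
|A_3A_4| = √((0)² + (12)²) = √144 = 12
|A_4A_5| = √((4)² + (0)²) = √16 = 4
|A_5A_6| = √((4)² + (-3)²) = √25 = 5
|A_6A_7| = √((7)² + (-24)²) = √625 = 25
|A_7A_1| = √((-12)² + (5)²) = √169 = 13
Perimeter = 6 + 5 + 12 + 4 + 5 + 25 + 13 = 70.

70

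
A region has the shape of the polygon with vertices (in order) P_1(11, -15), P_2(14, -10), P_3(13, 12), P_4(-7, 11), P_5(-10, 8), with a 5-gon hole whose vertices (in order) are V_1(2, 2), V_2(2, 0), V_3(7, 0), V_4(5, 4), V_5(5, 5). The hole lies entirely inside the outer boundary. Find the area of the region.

Outer boundary:
Cross-terms: 100, 298, 227, 54, 62  ⇒  Σ = 741
Area = |Σ|/2 = 370.5.
Hole:
Apply the shoelace formula: 2A = Σ (x_i·y_{i+1} − x_{i+1}·y_i), indices taken mod 5.
V_1→V_2: (2)(0) − (2)(2) = -4
V_2→V_3: (2)(0) − (7)(0) = 0
V_3→V_4: (7)(4) − (5)(0) = 28
V_4→V_5: (5)(5) − (5)(4) = 5
V_5→V_1: (5)(2) − (2)(5) = 0
Σ = 29
Area = |Σ|/2 = 14.5.
Net area = 370.5 − 14.5 = 356.

356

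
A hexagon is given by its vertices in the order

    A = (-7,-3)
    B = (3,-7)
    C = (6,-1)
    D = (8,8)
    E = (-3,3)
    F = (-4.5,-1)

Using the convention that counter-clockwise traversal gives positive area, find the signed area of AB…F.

112

Σ = (58) + (39) + (56) + (48) + (16.5) + (6.5) = 224
Signed area = Σ/2 = 112 (positive ⇒ counter-clockwise traversal).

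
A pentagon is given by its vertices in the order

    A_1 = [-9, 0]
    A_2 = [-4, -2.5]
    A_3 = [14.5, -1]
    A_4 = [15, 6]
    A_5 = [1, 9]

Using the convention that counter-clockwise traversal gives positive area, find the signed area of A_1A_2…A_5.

Apply Gauss's area formula: 2A = Σ (x_i·y_{i+1} − x_{i+1}·y_i), indices taken mod 5.
A_1→A_2: (-9)(-2.5) − (-4)(0) = 22.5
A_2→A_3: (-4)(-1) − (14.5)(-2.5) = 40.25
A_3→A_4: (14.5)(6) − (15)(-1) = 102
A_4→A_5: (15)(9) − (1)(6) = 129
A_5→A_1: (1)(0) − (-9)(9) = 81
Σ = 374.75
Signed area = Σ/2 = 187.375 (positive ⇒ counter-clockwise traversal).

187.375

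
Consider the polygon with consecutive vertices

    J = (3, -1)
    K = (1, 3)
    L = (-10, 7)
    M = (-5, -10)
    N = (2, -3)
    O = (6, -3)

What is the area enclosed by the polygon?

116

Σ = (10) + (37) + (135) + (35) + (12) + (3) = 232
Area = |Σ|/2 = 116.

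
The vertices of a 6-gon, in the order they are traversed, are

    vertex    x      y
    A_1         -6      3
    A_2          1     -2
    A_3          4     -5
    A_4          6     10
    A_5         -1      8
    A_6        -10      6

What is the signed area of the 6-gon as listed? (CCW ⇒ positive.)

110

Apply the surveyor's formula: 2A = Σ (x_i·y_{i+1} − x_{i+1}·y_i), indices taken mod 6.
Cross-terms: 9, 3, 70, 58, 74, 6  ⇒  Σ = 220
Signed area = Σ/2 = 110 (positive ⇒ counter-clockwise traversal).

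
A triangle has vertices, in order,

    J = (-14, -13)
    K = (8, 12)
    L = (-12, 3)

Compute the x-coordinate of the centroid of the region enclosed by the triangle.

Apply the surveyor's formula. First the cross-terms c_i = x_i·y_{i+1} − x_{i+1}·y_i:
  -64, 168, 198  ⇒  2A = 302, A = 151.
Then Σ (x_i + x_{i+1})·c_i = -5436, so x̄ = -5436 / (6·151) = -6.

-6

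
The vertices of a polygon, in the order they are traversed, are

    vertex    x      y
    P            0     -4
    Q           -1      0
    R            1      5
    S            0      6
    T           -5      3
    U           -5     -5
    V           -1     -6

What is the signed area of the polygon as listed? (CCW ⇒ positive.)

Apply the surveyor's formula: 2A = Σ (x_i·y_{i+1} − x_{i+1}·y_i), indices taken mod 7.
P→Q: (0)(0) − (-1)(-4) = -4
Q→R: (-1)(5) − (1)(0) = -5
R→S: (1)(6) − (0)(5) = 6
S→T: (0)(3) − (-5)(6) = 30
T→U: (-5)(-5) − (-5)(3) = 40
U→V: (-5)(-6) − (-1)(-5) = 25
V→P: (-1)(-4) − (0)(-6) = 4
Σ = 96
Signed area = Σ/2 = 48 (positive ⇒ counter-clockwise traversal).

48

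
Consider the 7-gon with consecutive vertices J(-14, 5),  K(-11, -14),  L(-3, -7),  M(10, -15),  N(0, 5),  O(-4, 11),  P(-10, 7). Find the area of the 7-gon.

300.5

Σ = (251) + (35) + (115) + (50) + (20) + (82) + (48) = 601
Area = |Σ|/2 = 300.5.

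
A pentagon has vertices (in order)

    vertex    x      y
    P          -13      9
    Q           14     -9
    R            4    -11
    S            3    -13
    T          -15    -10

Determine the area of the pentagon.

Σ = (-9) + (-118) + (-19) + (-225) + (-265) = -636
Area = |Σ|/2 = 318.

318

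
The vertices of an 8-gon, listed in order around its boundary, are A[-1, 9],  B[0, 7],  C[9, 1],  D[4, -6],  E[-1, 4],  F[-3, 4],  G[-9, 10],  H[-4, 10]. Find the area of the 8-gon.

Σ = (-7) + (-63) + (-58) + (10) + (8) + (6) + (-50) + (-26) = -180
Area = |Σ|/2 = 90.

90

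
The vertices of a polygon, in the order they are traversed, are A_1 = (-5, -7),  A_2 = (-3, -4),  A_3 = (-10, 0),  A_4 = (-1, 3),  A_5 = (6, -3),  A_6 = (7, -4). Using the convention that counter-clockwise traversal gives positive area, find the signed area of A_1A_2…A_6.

Cross-terms: -1, -40, -30, -15, -3, -69  ⇒  Σ = -158
Signed area = Σ/2 = -79 (negative ⇒ clockwise traversal).

-79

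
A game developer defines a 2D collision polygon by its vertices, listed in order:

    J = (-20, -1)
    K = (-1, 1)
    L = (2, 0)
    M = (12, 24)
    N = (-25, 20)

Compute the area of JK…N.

645

Cross-terms: -21, -2, 48, 840, 425  ⇒  Σ = 1290
Area = |Σ|/2 = 645.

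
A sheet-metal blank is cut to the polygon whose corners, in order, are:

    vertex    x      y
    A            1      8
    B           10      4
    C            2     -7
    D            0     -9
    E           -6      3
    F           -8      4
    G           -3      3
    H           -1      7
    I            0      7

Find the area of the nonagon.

Cross-terms: -76, -78, -18, -54, 0, -12, -18, -7, -7  ⇒  Σ = -270
Area = |Σ|/2 = 135.

135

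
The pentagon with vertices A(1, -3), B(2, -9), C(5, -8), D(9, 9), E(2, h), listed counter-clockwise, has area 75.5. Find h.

The doubled signed area Σ (x_i y_{i+1} − x_{i+1} y_i) is linear in h.
With h=0 it equals 119; the coefficient of h is 8 (from the two edges through E).
So 8·h + 119 = 2·75.5 = 151 ⇒ h = 4.

4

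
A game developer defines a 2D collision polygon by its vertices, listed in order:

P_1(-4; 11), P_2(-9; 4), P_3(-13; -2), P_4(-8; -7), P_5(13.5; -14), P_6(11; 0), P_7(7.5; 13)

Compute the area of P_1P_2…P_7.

Σ = (83) + (70) + (75) + (206.5) + (154) + (143) + (134.5) = 866
Area = |Σ|/2 = 433.

433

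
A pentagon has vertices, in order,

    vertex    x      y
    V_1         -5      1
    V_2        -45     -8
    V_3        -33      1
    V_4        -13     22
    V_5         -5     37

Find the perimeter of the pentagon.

|V_1V_2| = √((-40)² + (-9)²) = √1681 = 41
|V_2V_3| = √((12)² + (9)²) = √225 = 15
|V_3V_4| = √((20)² + (21)²) = √841 = 29
|V_4V_5| = √((8)² + (15)²) = √289 = 17
|V_5V_1| = √((0)² + (-36)²) = √1296 = 36
Perimeter = 41 + 15 + 29 + 17 + 36 = 138.

138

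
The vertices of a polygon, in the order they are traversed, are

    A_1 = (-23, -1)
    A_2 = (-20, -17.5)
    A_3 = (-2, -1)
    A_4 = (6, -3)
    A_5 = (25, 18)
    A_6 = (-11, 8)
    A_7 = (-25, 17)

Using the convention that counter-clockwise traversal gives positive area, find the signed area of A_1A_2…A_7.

694.75

Σ = (382.5) + (-15) + (12) + (183) + (398) + (13) + (416) = 1389.5
Signed area = Σ/2 = 694.75 (positive ⇒ counter-clockwise traversal).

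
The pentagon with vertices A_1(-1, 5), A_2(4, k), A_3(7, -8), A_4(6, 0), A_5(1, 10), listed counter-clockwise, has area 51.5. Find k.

The doubled signed area Σ (x_i y_{i+1} − x_{i+1} y_i) is linear in k.
With k=0 it equals 71; the coefficient of k is -8 (from the two edges through A_2).
So -8·k + 71 = 2·51.5 = 103 ⇒ k = -4.

-4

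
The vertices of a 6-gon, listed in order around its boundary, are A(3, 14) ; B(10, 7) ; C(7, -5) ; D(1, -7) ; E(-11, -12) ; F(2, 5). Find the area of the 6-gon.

A→B: (3)(7) − (10)(14) = -119
B→C: (10)(-5) − (7)(7) = -99
C→D: (7)(-7) − (1)(-5) = -44
D→E: (1)(-12) − (-11)(-7) = -89
E→F: (-11)(5) − (2)(-12) = -31
F→A: (2)(14) − (3)(5) = 13
Σ = -369
Area = |Σ|/2 = 184.5.

184.5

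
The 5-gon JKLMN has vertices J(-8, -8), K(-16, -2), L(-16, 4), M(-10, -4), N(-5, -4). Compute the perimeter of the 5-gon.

36

|JK| = √((-8)² + (6)²) = √100 = 10
|KL| = √((0)² + (6)²) = √36 = 6
|LM| = √((6)² + (-8)²) = √100 = 10
|MN| = √((5)² + (0)²) = √25 = 5
|NJ| = √((-3)² + (-4)²) = √25 = 5
Perimeter = 10 + 6 + 10 + 5 + 5 = 36.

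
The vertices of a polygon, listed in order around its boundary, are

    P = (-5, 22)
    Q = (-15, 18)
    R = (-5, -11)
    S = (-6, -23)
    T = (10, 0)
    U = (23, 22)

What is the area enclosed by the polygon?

P→Q: (-5)(18) − (-15)(22) = 240
Q→R: (-15)(-11) − (-5)(18) = 255
R→S: (-5)(-23) − (-6)(-11) = 49
S→T: (-6)(0) − (10)(-23) = 230
T→U: (10)(22) − (23)(0) = 220
U→P: (23)(22) − (-5)(22) = 616
Σ = 1610
Area = |Σ|/2 = 805.

805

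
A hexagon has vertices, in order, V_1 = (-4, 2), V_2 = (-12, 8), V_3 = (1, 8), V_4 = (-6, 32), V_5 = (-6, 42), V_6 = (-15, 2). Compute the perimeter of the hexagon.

110

|V_1V_2| = √((-8)² + (6)²) = √100 = 10
|V_2V_3| = √((13)² + (0)²) = √169 = 13
|V_3V_4| = √((-7)² + (24)²) = √625 = 25
|V_4V_5| = √((0)² + (10)²) = √100 = 10
|V_5V_6| = √((-9)² + (-40)²) = √1681 = 41
|V_6V_1| = √((11)² + (0)²) = √121 = 11
Perimeter = 10 + 13 + 25 + 10 + 41 + 11 = 110.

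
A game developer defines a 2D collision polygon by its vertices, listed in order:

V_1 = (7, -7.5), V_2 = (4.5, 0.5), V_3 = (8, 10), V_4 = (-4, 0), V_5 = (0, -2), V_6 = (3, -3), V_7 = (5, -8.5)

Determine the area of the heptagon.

71.875

Apply the shoelace formula: 2A = Σ (x_i·y_{i+1} − x_{i+1}·y_i), indices taken mod 7.
Cross-terms: 37.25, 41, 40, 8, 6, -10.5, 22  ⇒  Σ = 143.75
Area = |Σ|/2 = 71.875.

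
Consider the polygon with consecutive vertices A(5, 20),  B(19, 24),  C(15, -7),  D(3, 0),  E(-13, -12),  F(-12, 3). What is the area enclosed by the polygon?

603

Apply the shoelace (surveyor's) formula: 2A = Σ (x_i·y_{i+1} − x_{i+1}·y_i), indices taken mod 6.
A→B: (5)(24) − (19)(20) = -260
B→C: (19)(-7) − (15)(24) = -493
C→D: (15)(0) − (3)(-7) = 21
D→E: (3)(-12) − (-13)(0) = -36
E→F: (-13)(3) − (-12)(-12) = -183
F→A: (-12)(20) − (5)(3) = -255
Σ = -1206
Area = |Σ|/2 = 603.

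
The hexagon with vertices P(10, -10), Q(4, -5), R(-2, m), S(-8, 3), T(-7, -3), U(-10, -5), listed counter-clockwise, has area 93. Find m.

1

The doubled signed area Σ (x_i y_{i+1} − x_{i+1} y_i) is linear in m.
With m=0 it equals 174; the coefficient of m is 12 (from the two edges through R).
So 12·m + 174 = 2·93 = 186 ⇒ m = 1.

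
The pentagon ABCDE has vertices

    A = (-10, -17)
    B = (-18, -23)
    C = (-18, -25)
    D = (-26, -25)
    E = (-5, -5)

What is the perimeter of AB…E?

62

|AB| = √((-8)² + (-6)²) = √100 = 10
|BC| = √((0)² + (-2)²) = √4 = 2
|CD| = √((-8)² + (0)²) = √64 = 8
|DE| = √((21)² + (20)²) = √841 = 29
|EA| = √((-5)² + (-12)²) = √169 = 13
Perimeter = 10 + 2 + 8 + 29 + 13 = 62.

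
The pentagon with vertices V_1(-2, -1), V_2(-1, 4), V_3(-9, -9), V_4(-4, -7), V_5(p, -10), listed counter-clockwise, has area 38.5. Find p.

-1

The doubled signed area Σ (x_i y_{i+1} − x_{i+1} y_i) is linear in p.
With p=0 it equals 83; the coefficient of p is 6 (from the two edges through V_5).
So 6·p + 83 = 2·38.5 = 77 ⇒ p = -1.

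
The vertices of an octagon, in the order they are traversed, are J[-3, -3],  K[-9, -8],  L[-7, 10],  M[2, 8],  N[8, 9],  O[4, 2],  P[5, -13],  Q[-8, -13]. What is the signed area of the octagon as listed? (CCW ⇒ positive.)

-268.5

Apply the shoelace (surveyor's) formula: 2A = Σ (x_i·y_{i+1} − x_{i+1}·y_i), indices taken mod 8.
Cross-terms: -3, -146, -76, -46, -20, -62, -169, -15  ⇒  Σ = -537
Signed area = Σ/2 = -268.5 (negative ⇒ clockwise traversal).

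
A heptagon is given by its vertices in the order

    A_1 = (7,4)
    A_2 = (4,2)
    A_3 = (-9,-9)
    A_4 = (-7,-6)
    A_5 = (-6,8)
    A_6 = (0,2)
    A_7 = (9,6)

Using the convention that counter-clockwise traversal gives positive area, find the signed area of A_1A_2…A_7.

-78.5

Σ = (-2) + (-18) + (-9) + (-92) + (-12) + (-18) + (-6) = -157
Signed area = Σ/2 = -78.5 (negative ⇒ clockwise traversal).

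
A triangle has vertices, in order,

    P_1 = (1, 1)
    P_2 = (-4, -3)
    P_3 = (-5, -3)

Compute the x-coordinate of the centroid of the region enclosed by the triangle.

Apply the surveyor's formula. First the cross-terms c_i = x_i·y_{i+1} − x_{i+1}·y_i:
  1, -3, -2  ⇒  2A = -4, A = -2.
Then Σ (x_i + x_{i+1})·c_i = 32, so x̄ = 32 / (6·(-2)) = -8/3.

-8/3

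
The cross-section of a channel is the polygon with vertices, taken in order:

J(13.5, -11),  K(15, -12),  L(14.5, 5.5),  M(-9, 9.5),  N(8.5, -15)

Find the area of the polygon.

Cross-terms: 3, 256.5, 187.25, 54.25, 109  ⇒  Σ = 610
Area = |Σ|/2 = 305.

305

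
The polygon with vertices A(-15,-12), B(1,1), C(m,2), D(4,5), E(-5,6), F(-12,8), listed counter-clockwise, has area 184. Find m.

8

Write out the shoelace sum; only the two edges meeting at C involve m:
2·Area = [(1·2 − m·1) + (m·5 − 4·2)] + 342
       = 4·m + 336 = 368
⇒ m = 8.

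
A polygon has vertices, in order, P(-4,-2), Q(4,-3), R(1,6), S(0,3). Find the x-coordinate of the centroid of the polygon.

Apply Gauss's area formula. First the cross-terms c_i = x_i·y_{i+1} − x_{i+1}·y_i:
  20, 27, 3, 12  ⇒  2A = 62, A = 31.
Then Σ (x_i + x_{i+1})·c_i = 90, so x̄ = 90 / (6·31) = 15/31.

15/31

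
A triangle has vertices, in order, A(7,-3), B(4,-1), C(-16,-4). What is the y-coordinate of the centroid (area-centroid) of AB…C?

-8/3

Apply Gauss's area formula. First the cross-terms c_i = x_i·y_{i+1} − x_{i+1}·y_i:
  5, -32, 76  ⇒  2A = 49, A = 24.5.
Then Σ (y_i + y_{i+1})·c_i = -392, so ȳ = -392 / (6·24.5) = -8/3.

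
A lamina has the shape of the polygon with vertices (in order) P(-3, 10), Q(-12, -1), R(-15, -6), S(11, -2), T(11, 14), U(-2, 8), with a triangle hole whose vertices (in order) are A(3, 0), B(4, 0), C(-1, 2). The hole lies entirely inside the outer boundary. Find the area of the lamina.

Outer boundary:
Apply the shoelace formula: 2A = Σ (x_i·y_{i+1} − x_{i+1}·y_i), indices taken mod 6.
Cross-terms: 123, 57, 96, 176, 116, 4  ⇒  Σ = 572
Area = |Σ|/2 = 286.
Hole:
Cross-terms: 0, 8, -6  ⇒  Σ = 2
Area = |Σ|/2 = 1.
Net area = 286 − 1 = 285.

285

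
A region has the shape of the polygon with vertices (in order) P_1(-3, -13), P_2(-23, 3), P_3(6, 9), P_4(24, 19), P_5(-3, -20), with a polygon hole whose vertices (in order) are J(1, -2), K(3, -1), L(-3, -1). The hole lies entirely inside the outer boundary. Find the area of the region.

536.5

Outer boundary:
Σ = (-308) + (-225) + (-102) + (-423) + (-21) = -1079
Area = |Σ|/2 = 539.5.
Hole:
Cross-terms: 5, -6, 7  ⇒  Σ = 6
Area = |Σ|/2 = 3.
Net area = 539.5 − 3 = 536.5.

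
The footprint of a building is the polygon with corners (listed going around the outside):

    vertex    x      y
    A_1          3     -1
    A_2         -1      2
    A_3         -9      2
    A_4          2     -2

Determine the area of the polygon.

Apply the surveyor's formula: 2A = Σ (x_i·y_{i+1} − x_{i+1}·y_i), indices taken mod 4.
A_1→A_2: (3)(2) − (-1)(-1) = 5
A_2→A_3: (-1)(2) − (-9)(2) = 16
A_3→A_4: (-9)(-2) − (2)(2) = 14
A_4→A_1: (2)(-1) − (3)(-2) = 4
Σ = 39
Area = |Σ|/2 = 19.5.

19.5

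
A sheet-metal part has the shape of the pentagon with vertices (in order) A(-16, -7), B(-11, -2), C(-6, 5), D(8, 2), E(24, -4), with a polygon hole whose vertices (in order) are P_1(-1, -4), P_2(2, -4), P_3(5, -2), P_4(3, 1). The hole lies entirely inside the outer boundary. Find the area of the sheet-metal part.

224

Outer boundary:
Apply the shoelace (surveyor's) formula: 2A = Σ (x_i·y_{i+1} − x_{i+1}·y_i), indices taken mod 5.
A→B: (-16)(-2) − (-11)(-7) = -45
B→C: (-11)(5) − (-6)(-2) = -67
C→D: (-6)(2) − (8)(5) = -52
D→E: (8)(-4) − (24)(2) = -80
E→A: (24)(-7) − (-16)(-4) = -232
Σ = -476
Area = |Σ|/2 = 238.
Hole:
Apply the shoelace (surveyor's) formula: 2A = Σ (x_i·y_{i+1} − x_{i+1}·y_i), indices taken mod 4.
Σ = (12) + (16) + (11) + (-11) = 28
Area = |Σ|/2 = 14.
Net area = 238 − 14 = 224.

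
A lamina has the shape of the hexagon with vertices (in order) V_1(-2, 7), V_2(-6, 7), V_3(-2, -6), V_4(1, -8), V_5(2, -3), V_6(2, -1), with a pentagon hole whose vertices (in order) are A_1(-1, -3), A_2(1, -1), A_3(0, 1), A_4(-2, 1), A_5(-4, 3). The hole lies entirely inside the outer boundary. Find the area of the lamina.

Outer boundary:
Apply the surveyor's formula: 2A = Σ (x_i·y_{i+1} − x_{i+1}·y_i), indices taken mod 6.
V_1→V_2: (-2)(7) − (-6)(7) = 28
V_2→V_3: (-6)(-6) − (-2)(7) = 50
V_3→V_4: (-2)(-8) − (1)(-6) = 22
V_4→V_5: (1)(-3) − (2)(-8) = 13
V_5→V_6: (2)(-1) − (2)(-3) = 4
V_6→V_1: (2)(7) − (-2)(-1) = 12
Σ = 129
Area = |Σ|/2 = 64.5.
Hole:
Apply the shoelace formula: 2A = Σ (x_i·y_{i+1} − x_{i+1}·y_i), indices taken mod 5.
Σ = (4) + (1) + (2) + (-2) + (15) = 20
Area = |Σ|/2 = 10.
Net area = 64.5 − 10 = 54.5.

54.5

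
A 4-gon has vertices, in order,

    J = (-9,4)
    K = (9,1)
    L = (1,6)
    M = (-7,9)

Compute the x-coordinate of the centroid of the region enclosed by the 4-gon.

-13/7

Apply Gauss's area formula. First the cross-terms c_i = x_i·y_{i+1} − x_{i+1}·y_i:
  -45, 53, 51, 53  ⇒  2A = 112, A = 56.
Then Σ (x_i + x_{i+1})·c_i = -624, so x̄ = -624 / (6·56) = -13/7.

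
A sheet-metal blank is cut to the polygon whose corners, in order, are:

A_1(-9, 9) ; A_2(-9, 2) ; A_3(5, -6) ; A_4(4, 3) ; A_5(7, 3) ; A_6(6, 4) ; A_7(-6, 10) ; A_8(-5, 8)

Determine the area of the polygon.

130

Σ = (63) + (44) + (39) + (-9) + (10) + (84) + (2) + (27) = 260
Area = |Σ|/2 = 130.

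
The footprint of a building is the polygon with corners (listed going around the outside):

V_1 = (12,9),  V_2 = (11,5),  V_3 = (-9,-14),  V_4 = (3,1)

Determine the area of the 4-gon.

V_1→V_2: (12)(5) − (11)(9) = -39
V_2→V_3: (11)(-14) − (-9)(5) = -109
V_3→V_4: (-9)(1) − (3)(-14) = 33
V_4→V_1: (3)(9) − (12)(1) = 15
Σ = -100
Area = |Σ|/2 = 50.

50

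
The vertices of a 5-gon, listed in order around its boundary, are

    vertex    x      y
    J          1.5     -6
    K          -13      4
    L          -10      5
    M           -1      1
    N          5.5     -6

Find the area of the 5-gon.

Σ = (-72) + (-25) + (-5) + (0.5) + (-24) = -125.5
Area = |Σ|/2 = 62.75.

62.75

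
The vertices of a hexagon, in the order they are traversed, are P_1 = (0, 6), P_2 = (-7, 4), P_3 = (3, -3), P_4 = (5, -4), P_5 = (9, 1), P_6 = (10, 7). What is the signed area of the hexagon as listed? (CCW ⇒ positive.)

Cross-terms: 42, 9, 3, 41, 53, 60  ⇒  Σ = 208
Signed area = Σ/2 = 104 (positive ⇒ counter-clockwise traversal).

104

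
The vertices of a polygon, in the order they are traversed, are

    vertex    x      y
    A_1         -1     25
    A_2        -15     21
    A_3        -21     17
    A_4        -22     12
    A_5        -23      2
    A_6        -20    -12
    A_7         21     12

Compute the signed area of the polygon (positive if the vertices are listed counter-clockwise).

Apply the shoelace (surveyor's) formula: 2A = Σ (x_i·y_{i+1} − x_{i+1}·y_i), indices taken mod 7.
A_1→A_2: (-1)(21) − (-15)(25) = 354
A_2→A_3: (-15)(17) − (-21)(21) = 186
A_3→A_4: (-21)(12) − (-22)(17) = 122
A_4→A_5: (-22)(2) − (-23)(12) = 232
A_5→A_6: (-23)(-12) − (-20)(2) = 316
A_6→A_7: (-20)(12) − (21)(-12) = 12
A_7→A_1: (21)(25) − (-1)(12) = 537
Σ = 1759
Signed area = Σ/2 = 879.5 (positive ⇒ counter-clockwise traversal).

879.5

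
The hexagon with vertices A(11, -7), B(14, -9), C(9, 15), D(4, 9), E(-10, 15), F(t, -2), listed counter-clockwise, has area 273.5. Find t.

The doubled signed area Σ (x_i y_{i+1} − x_{i+1} y_i) is linear in t.
With t=0 it equals 503; the coefficient of t is -22 (from the two edges through F).
So -22·t + 503 = 2·273.5 = 547 ⇒ t = -2.

-2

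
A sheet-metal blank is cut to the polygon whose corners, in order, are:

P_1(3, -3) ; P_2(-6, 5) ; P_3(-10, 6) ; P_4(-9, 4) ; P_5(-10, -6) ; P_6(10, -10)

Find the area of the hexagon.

139.5

Apply Gauss's area formula: 2A = Σ (x_i·y_{i+1} − x_{i+1}·y_i), indices taken mod 6.
Cross-terms: -3, 14, 14, 94, 160, 0  ⇒  Σ = 279
Area = |Σ|/2 = 139.5.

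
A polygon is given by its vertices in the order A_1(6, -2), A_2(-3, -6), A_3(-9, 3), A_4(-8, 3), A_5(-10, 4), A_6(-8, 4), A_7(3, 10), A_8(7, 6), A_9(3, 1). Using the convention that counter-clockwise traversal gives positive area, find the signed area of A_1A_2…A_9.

Apply the shoelace (surveyor's) formula: 2A = Σ (x_i·y_{i+1} − x_{i+1}·y_i), indices taken mod 9.
Σ = (-42) + (-63) + (-3) + (-2) + (-8) + (-92) + (-52) + (-11) + (-12) = -285
Signed area = Σ/2 = -142.5 (negative ⇒ clockwise traversal).

-142.5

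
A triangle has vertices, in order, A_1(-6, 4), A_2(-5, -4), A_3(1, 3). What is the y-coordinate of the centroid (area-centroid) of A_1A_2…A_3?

1

Apply the shoelace (surveyor's) formula. First the cross-terms c_i = x_i·y_{i+1} − x_{i+1}·y_i:
  44, -11, 22  ⇒  2A = 55, A = 27.5.
Then Σ (y_i + y_{i+1})·c_i = 165, so ȳ = 165 / (6·27.5) = 1.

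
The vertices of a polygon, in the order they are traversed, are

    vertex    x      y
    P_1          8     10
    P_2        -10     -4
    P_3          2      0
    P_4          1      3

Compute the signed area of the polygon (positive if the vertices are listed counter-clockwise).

Apply Gauss's area formula: 2A = Σ (x_i·y_{i+1} − x_{i+1}·y_i), indices taken mod 4.
Σ = (68) + (8) + (6) + (-14) = 68
Signed area = Σ/2 = 34 (positive ⇒ counter-clockwise traversal).

34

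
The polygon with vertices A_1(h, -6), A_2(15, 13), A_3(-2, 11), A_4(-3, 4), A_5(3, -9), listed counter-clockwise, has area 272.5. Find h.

Write out the shoelace sum; only the two edges meeting at A_1 involve h:
2·Area = [(3·(-6) − h·(-9)) + (h·13 − 15·(-6))] + 231
       = 22·h + 303 = 545
⇒ h = 11.

11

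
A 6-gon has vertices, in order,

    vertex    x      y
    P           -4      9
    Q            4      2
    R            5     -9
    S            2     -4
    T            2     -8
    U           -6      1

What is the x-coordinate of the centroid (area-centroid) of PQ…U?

-8/21

Apply the shoelace formula. First the cross-terms c_i = x_i·y_{i+1} − x_{i+1}·y_i:
  -44, -46, -2, -8, -46, -50  ⇒  2A = -196, A = -98.
Then Σ (x_i + x_{i+1})·c_i = 224, so x̄ = 224 / (6·(-98)) = -8/21.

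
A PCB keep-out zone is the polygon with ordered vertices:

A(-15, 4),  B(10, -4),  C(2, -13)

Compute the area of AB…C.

Σ = (20) + (-122) + (-187) = -289
Area = |Σ|/2 = 144.5.

144.5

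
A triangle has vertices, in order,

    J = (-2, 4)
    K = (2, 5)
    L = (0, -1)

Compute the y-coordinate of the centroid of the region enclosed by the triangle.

8/3

Apply Gauss's area formula. First the cross-terms c_i = x_i·y_{i+1} − x_{i+1}·y_i:
  -18, -2, -2  ⇒  2A = -22, A = -11.
Then Σ (y_i + y_{i+1})·c_i = -176, so ȳ = -176 / (6·(-11)) = 8/3.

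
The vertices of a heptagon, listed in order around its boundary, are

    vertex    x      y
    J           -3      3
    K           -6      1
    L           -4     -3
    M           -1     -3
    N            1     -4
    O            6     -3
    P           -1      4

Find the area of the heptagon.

52

Apply the shoelace (surveyor's) formula: 2A = Σ (x_i·y_{i+1} − x_{i+1}·y_i), indices taken mod 7.
J→K: (-3)(1) − (-6)(3) = 15
K→L: (-6)(-3) − (-4)(1) = 22
L→M: (-4)(-3) − (-1)(-3) = 9
M→N: (-1)(-4) − (1)(-3) = 7
N→O: (1)(-3) − (6)(-4) = 21
O→P: (6)(4) − (-1)(-3) = 21
P→J: (-1)(3) − (-3)(4) = 9
Σ = 104
Area = |Σ|/2 = 52.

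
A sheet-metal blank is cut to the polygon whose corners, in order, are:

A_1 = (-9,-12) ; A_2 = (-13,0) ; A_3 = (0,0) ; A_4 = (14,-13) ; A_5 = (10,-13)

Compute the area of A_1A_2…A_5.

Apply the shoelace formula: 2A = Σ (x_i·y_{i+1} − x_{i+1}·y_i), indices taken mod 5.
Σ = (-156) + (0) + (0) + (-52) + (-237) = -445
Area = |Σ|/2 = 222.5.

222.5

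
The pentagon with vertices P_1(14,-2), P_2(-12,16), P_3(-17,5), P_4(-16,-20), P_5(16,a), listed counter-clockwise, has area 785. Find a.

Write out the shoelace sum; only the two edges meeting at P_5 involve a:
2·Area = [((-16)·a − 16·(-20)) + (16·(-2) − 14·a)] + 832
       = -30·a + 1120 = 1570
⇒ a = -15.

-15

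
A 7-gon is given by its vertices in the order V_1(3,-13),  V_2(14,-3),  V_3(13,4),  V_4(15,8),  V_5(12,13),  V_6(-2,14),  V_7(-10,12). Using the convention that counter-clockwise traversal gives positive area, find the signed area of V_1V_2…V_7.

V_1→V_2: (3)(-3) − (14)(-13) = 173
V_2→V_3: (14)(4) − (13)(-3) = 95
V_3→V_4: (13)(8) − (15)(4) = 44
V_4→V_5: (15)(13) − (12)(8) = 99
V_5→V_6: (12)(14) − (-2)(13) = 194
V_6→V_7: (-2)(12) − (-10)(14) = 116
V_7→V_1: (-10)(-13) − (3)(12) = 94
Σ = 815
Signed area = Σ/2 = 407.5 (positive ⇒ counter-clockwise traversal).

407.5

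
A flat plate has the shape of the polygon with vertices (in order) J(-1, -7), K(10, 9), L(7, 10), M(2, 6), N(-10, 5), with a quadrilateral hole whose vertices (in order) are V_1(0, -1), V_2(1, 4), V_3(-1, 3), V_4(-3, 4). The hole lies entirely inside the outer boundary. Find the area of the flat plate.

Outer boundary:
Apply the shoelace formula: 2A = Σ (x_i·y_{i+1} − x_{i+1}·y_i), indices taken mod 5.
Cross-terms: 61, 37, 22, 70, 75  ⇒  Σ = 265
Area = |Σ|/2 = 132.5.
Hole:
Apply Gauss's area formula: 2A = Σ (x_i·y_{i+1} − x_{i+1}·y_i), indices taken mod 4.
Σ = (1) + (7) + (5) + (3) = 16
Area = |Σ|/2 = 8.
Net area = 132.5 − 8 = 124.5.

124.5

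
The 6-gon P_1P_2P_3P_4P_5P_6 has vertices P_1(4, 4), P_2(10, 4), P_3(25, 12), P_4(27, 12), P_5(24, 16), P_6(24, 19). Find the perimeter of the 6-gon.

|P_1P_2| = √((6)² + (0)²) = √36 = 6
|P_2P_3| = √((15)² + (8)²) = √289 = 17
|P_3P_4| = √((2)² + (0)²) = √4 = 2
|P_4P_5| = √((-3)² + (4)²) = √25 = 5
|P_5P_6| = √((0)² + (3)²) = √9 = 3
|P_6P_1| = √((-20)² + (-15)²) = √625 = 25
Perimeter = 6 + 17 + 2 + 5 + 3 + 25 = 58.

58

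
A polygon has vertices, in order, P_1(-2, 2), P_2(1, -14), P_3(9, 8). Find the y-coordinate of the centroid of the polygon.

Apply Gauss's area formula. First the cross-terms c_i = x_i·y_{i+1} − x_{i+1}·y_i:
  26, 134, 34  ⇒  2A = 194, A = 97.
Then Σ (y_i + y_{i+1})·c_i = -776, so ȳ = -776 / (6·97) = -4/3.

-4/3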